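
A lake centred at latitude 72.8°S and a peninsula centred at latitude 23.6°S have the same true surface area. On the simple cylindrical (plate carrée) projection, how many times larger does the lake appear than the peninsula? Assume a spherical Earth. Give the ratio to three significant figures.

3.10

Plate carrée maps x = Rλ, y = Rφ. The meridian scale is h = 1 and the parallel scale is k = 1/cos φ = sec φ.
Areal scale at 72.8°: h·k = 1.000 × 3.382 = 3.382.
Areal scale at 23.6°: h·k = 1.000 × 1.091 = 1.091.
Ratio = 3.382/1.091 ≈ 3.10.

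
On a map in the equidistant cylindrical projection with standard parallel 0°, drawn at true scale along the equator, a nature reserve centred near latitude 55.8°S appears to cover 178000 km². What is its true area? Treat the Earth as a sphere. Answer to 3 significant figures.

Plate carrée maps x = Rλ, y = Rφ. The meridian scale is h = 1 and the parallel scale is k = 1/cos φ = sec φ.
Areal scale = h·k = 1 × sec φ; at 55.8°, h = 1.000, k = 1.779, so h·k = 1.779.
True area = apparent / (areal scale) = 178000 / 1.779 ≈ 100000 km².

100000 km²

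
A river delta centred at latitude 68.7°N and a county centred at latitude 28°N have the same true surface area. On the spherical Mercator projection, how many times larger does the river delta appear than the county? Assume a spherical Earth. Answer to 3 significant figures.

Mercator areal scale is sec²φ.
At 68.7°: sec²(68.7°) = 1/0.3633² = 7.579.
At 28°: sec²(28°) = 1/0.8829² = 1.283.
Ratio = 7.579/1.283 = cos²(28°)/cos²(68.7°) ≈ 5.91.

5.91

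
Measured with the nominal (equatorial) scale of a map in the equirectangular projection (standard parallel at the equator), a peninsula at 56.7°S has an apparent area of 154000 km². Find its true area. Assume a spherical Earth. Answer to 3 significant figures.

For the equirectangular projection with φ₀ = 0 (plate carrée), h = 1 along meridians and k = sec φ along parallels.
Areal scale = h·k = 1 × sec φ; at 56.7°, h = 1.000, k = 1.821, so h·k = 1.821.
True area = apparent / (areal scale) = 154000 / 1.821 ≈ 84500 km².

84500 km²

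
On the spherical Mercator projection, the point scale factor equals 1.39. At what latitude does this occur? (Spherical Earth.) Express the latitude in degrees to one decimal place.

44.0°

Mercator scale is k = sec φ = 1/cos φ.
1/cos φ = 1.39  ⇒  cos φ = 0.7194  ⇒  φ = arccos(0.7194) ≈ 44.0°.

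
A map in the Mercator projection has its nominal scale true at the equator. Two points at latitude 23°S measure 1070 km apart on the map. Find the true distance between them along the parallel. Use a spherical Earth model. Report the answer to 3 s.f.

985 km

The Mercator projection is conformal; its linear scale factor is the same in every direction and equals sec φ = 1/cos φ.
Along the parallel at 23°, map distances are exaggerated by k = sec 23° = 1.086.
True distance = 1070 / 1.086 = 1070 × cos 23° ≈ 985 km.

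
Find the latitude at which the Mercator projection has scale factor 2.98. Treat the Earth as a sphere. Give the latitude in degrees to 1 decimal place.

Mercator scale is k = sec φ = 1/cos φ.
1/cos φ = 2.98  ⇒  cos φ = 0.3356  ⇒  φ = arccos(0.3356) ≈ 70.4°.

70.4°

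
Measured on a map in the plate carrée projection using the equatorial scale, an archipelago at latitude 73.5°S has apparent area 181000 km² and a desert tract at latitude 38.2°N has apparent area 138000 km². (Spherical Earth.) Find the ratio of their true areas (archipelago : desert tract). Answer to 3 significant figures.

0.474

Plate carrée has h = 1 and k = sec φ, giving areal scale sec φ; true area = (apparent area) · cos φ.
True area of archipelago: 181000 × cos(73.5°) = 181000 × 0.2840 = 51410 km².
True area of desert tract: 138000 × cos(38.2°) = 138000 × 0.7859 = 108400 km².
Ratio = 51410 / 108400 ≈ 0.474.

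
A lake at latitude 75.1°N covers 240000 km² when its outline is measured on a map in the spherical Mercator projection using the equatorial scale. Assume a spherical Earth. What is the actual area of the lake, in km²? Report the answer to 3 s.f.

15900 km²

The Mercator projection is conformal; its linear scale factor is the same in every direction and equals sec φ = 1/cos φ.
Areal scale = k² = sec²φ = 1/cos²(75.1°) = 1/0.2571² = 15.12.
True area = apparent / (areal scale) = 240000 / 15.12 ≈ 15900 km².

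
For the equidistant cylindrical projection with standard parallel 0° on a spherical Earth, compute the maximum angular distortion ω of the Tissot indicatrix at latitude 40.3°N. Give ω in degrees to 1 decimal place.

15.5°

For the equirectangular projection with φ₀ = 0 (plate carrée), h = 1 along meridians and k = sec φ along parallels.
At 40.3°: h = 1.000, k = 1.311; principal scales a = 1.311, b = 1.000.
sin(ω/2) = (a − b)/(a + b) = 0.3112/2.311 = 0.1346, so ω = 2 arcsin(0.1346) ≈ 15.5°.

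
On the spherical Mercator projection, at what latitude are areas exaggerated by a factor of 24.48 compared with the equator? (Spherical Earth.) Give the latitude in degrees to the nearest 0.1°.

Mercator areal scale is sec²φ.
sec²φ = 24.48  ⇒  cos²φ = 0.04085  ⇒  cos φ = 0.2021.
φ = arccos(0.2021) ≈ 78.3°.

78.3°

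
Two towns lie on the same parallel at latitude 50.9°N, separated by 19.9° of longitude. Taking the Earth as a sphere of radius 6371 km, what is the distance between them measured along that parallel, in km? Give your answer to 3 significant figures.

1400 km

Arc length along a parallel = R cos φ · Δλ (with Δλ in radians).
= 6371 × cos 50.9° × (19.9° × π/180) = 6371 × 0.6307 × 0.3473 ≈ 1400 km.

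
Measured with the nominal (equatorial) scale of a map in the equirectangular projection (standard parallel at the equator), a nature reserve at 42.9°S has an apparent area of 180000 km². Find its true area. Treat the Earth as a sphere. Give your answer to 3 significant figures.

132000 km²

In the plate carrée (x = Rλ, y = Rφ), meridians are true-scale (h = 1) and parallels are stretched by k = sec φ.
Areal scale = h·k = 1 × sec φ; at 42.9°, h = 1.000, k = 1.365, so h·k = 1.365.
True area = apparent / (areal scale) = 180000 / 1.365 ≈ 132000 km².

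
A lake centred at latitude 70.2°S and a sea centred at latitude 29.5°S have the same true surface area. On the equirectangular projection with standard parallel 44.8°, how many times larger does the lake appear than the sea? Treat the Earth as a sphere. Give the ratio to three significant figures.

The equidistant cylindrical projection with φ₀ = 44.8° has h = 1 (meridians true) and k = cos φ₀ / cos φ along parallels.
Areal scale at 70.2°: h·k = 1.000 × 2.095 = 2.095.
Areal scale at 29.5°: h·k = 1.000 × 0.8153 = 0.8153.
Ratio = 2.095/0.8153 ≈ 2.57.

2.57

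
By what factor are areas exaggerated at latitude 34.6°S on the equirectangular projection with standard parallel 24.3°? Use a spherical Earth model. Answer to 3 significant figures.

1.11

In the equirectangular projection with standard parallel φ₀ = 24.3° (x = Rλ cos φ₀, y = Rφ), meridians are true-scale (h = 1) and the parallel scale is k = cos φ₀ / cos φ.
Areal scale = h·k = 1 × cos φ₀ / cos φ; at 34.6°, h = 1.000, k = 1.107, so h·k = 1.107.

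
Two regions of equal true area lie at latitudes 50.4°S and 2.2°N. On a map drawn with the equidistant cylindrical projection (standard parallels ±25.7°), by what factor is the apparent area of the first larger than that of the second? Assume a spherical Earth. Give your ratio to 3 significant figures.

1.57

With standard parallel φ₀ = 25.7°, the equirectangular projection gives x = Rλ cos φ₀, y = Rφ, so h = 1 and k = cos 25.7° / cos φ.
Areal scale at 50.4°: h·k = 1.000 × 1.414 = 1.414.
Areal scale at 2.2°: h·k = 1.000 × 0.9017 = 0.9017.
Ratio = 1.414/0.9017 ≈ 1.57.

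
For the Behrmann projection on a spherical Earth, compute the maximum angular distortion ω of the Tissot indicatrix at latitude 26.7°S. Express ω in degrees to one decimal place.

Behrmann is a cylindrical equal-area projection with standard parallels at ±30°. A cylindrical equal-area projection with standard parallel φ₀ has meridian scale h = cos φ / cos φ₀ and parallel scale k = cos φ₀ / cos φ (so areas are preserved, h·k = 1).
At 26.7°: h = 1.032, k = 0.9694; principal scales a = 1.032, b = 0.9694.
sin(ω/2) = (a − b)/(a + b) = 0.06219/2.001 = 0.03108, so ω = 2 arcsin(0.03108) ≈ 3.6°.

3.6°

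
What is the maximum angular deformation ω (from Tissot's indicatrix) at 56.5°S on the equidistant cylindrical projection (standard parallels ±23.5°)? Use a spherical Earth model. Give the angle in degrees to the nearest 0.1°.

With standard parallel φ₀ = 23.5°, the equirectangular projection gives x = Rλ cos φ₀, y = Rφ, so h = 1 and k = cos 23.5° / cos φ.
At 56.5°: h = 1.000, k = 1.662; principal scales a = 1.662, b = 1.000.
sin(ω/2) = (a − b)/(a + b) = 0.6615/2.662 = 0.2486, so ω = 2 arcsin(0.2486) ≈ 28.8°.

28.8°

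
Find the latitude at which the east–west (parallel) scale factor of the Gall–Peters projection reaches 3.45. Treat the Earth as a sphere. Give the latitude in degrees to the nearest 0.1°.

Gall–Peters is a cylindrical equal-area projection with standard parallels at ±45°. A cylindrical equal-area projection with standard parallel φ₀ has meridian scale h = cos φ / cos φ₀ and parallel scale k = cos φ₀ / cos φ (so areas are preserved, h·k = 1).
k = cos φ₀ / cos φ = 3.45  ⇒  cos φ = cos 45° / 3.45 = 0.2050.
φ = arccos(0.2050) ≈ 78.2°.

78.2°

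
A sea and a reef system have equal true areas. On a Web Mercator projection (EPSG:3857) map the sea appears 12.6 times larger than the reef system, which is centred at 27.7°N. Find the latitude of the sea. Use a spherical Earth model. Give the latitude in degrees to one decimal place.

On Mercator, (apparent₁)/(apparent₂) = sec²φ₁ / sec²φ₂ when true areas are equal.
cos²φ₂ / cos²φ₁ = 12.6  ⇒  cos φ₁ = cos 27.7° / √12.6 = 0.8854/3.550 = 0.2494.
φ₁ = arccos(0.2494) ≈ 75.6°.

75.6°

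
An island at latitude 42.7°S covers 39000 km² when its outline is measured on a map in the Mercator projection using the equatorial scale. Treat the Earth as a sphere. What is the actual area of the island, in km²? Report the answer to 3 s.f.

The Mercator projection is conformal; its linear scale factor is the same in every direction and equals sec φ = 1/cos φ.
Areal scale = k² = sec²φ = 1/cos²(42.7°) = 1/0.7349² = 1.852.
True area = apparent / (areal scale) = 39000 / 1.852 ≈ 21100 km².

21100 km²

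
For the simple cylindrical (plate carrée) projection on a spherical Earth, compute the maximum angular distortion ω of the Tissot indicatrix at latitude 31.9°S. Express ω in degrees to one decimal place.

In the plate carrée (x = Rλ, y = Rφ), meridians are true-scale (h = 1) and parallels are stretched by k = sec φ.
At 31.9°: h = 1.000, k = 1.178; principal scales a = 1.178, b = 1.000.
sin(ω/2) = (a − b)/(a + b) = 0.1779/2.178 = 0.08168, so ω = 2 arcsin(0.08168) ≈ 9.4°.

9.4°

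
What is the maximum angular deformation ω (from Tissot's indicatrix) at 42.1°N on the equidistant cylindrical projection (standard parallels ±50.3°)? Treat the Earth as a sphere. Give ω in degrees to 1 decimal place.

In the equirectangular projection with standard parallel φ₀ = 50.3° (x = Rλ cos φ₀, y = Rφ), meridians are true-scale (h = 1) and the parallel scale is k = cos φ₀ / cos φ.
At 42.1°: h = 1.000, k = 0.8609; principal scales a = 1.000, b = 0.8609.
sin(ω/2) = (a − b)/(a + b) = 0.1391/1.861 = 0.07475, so ω = 2 arcsin(0.07475) ≈ 8.6°.

8.6°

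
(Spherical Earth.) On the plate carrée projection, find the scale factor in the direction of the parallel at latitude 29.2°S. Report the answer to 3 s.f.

1.15

For the equirectangular projection with φ₀ = 0 (plate carrée), h = 1 along meridians and k = sec φ along parallels.
k = 1/cos 29.2° = 1/0.8729 = 1.146.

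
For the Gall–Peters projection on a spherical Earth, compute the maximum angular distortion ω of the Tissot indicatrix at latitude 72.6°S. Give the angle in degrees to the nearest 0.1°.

The Gall–Peters projection is cylindrical equal-area with φ₀ = 45°. A cylindrical equal-area projection with standard parallel φ₀ has meridian scale h = cos φ / cos φ₀ and parallel scale k = cos φ₀ / cos φ (so areas are preserved, h·k = 1).
At 72.6°: h = 0.4229, k = 2.365; principal scales a = 2.365, b = 0.4229.
sin(ω/2) = (a − b)/(a + b) = 1.942/2.787 = 0.6966, so ω = 2 arcsin(0.6966) ≈ 88.3°.

88.3°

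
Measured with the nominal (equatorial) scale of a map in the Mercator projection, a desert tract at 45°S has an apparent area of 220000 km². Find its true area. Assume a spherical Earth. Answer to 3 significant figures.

110000 km²

Mercator is conformal, so the point scale is isotropic: h = k = sec φ = 1/cos φ.
Areal scale = k² = sec²φ = 1/cos²(45°) = 1/0.7071² = 2.000.
True area = apparent / (areal scale) = 220000 / 2.000 ≈ 110000 km².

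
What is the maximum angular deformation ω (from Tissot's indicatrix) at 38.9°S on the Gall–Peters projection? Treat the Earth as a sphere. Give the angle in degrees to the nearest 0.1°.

11.0°

Gall–Peters is a cylindrical equal-area projection with standard parallels at ±45°. Cylindrical equal-area (φ₀ = 45°): h = cos φ / cos 45° along meridians, k = cos 45° / cos φ along parallels; h·k = 1.
At 38.9°: h = 1.101, k = 0.9086; principal scales a = 1.101, b = 0.9086.
sin(ω/2) = (a − b)/(a + b) = 0.1920/2.009 = 0.09556, so ω = 2 arcsin(0.09556) ≈ 11.0°.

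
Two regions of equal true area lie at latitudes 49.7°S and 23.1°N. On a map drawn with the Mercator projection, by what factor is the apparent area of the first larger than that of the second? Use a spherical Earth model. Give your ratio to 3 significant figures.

2.02

Mercator areal scale is sec²φ.
At 49.7°: sec²(49.7°) = 1/0.6468² = 2.390.
At 23.1°: sec²(23.1°) = 1/0.9198² = 1.182.
Ratio = 2.390/1.182 = cos²(23.1°)/cos²(49.7°) ≈ 2.02.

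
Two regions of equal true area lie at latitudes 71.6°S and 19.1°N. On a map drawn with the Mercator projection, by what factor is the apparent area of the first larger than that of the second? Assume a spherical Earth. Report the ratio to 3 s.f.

Mercator areal scale is sec²φ.
At 71.6°: sec²(71.6°) = 1/0.3156² = 10.04.
At 19.1°: sec²(19.1°) = 1/0.9449² = 1.120.
Ratio = 10.04/1.120 = cos²(19.1°)/cos²(71.6°) ≈ 8.96.

8.96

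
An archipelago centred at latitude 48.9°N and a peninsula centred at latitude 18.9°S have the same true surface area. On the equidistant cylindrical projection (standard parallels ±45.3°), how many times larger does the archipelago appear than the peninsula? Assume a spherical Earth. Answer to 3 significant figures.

1.44

The equidistant cylindrical projection with φ₀ = 45.3° has h = 1 (meridians true) and k = cos φ₀ / cos φ along parallels.
Areal scale at 48.9°: h·k = 1.000 × 1.070 = 1.070.
Areal scale at 18.9°: h·k = 1.000 × 0.7435 = 0.7435.
Ratio = 1.070/0.7435 ≈ 1.44.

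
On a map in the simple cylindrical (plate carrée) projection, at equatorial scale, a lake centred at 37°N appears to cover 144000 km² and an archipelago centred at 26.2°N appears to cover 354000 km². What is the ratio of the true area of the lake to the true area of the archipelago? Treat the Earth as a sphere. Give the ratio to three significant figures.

0.362

Plate carrée has h = 1 and k = sec φ, giving areal scale sec φ; true area = (apparent area) · cos φ.
True area of lake: 144000 × cos(37°) = 144000 × 0.7986 = 115000 km².
True area of archipelago: 354000 × cos(26.2°) = 354000 × 0.8973 = 317600 km².
Ratio = 115000 / 317600 ≈ 0.362.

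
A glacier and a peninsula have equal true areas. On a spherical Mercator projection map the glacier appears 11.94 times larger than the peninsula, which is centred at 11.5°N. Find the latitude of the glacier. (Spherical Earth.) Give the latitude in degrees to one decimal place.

On Mercator, (apparent₁)/(apparent₂) = sec²φ₁ / sec²φ₂ when true areas are equal.
cos²φ₂ / cos²φ₁ = 11.94  ⇒  cos φ₁ = cos 11.5° / √11.94 = 0.9799/3.455 = 0.2836.
φ₁ = arccos(0.2836) ≈ 73.5°.

73.5°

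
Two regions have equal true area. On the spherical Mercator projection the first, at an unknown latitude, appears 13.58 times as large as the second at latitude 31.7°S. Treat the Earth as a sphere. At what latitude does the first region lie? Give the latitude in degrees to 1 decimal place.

For equal true areas on Mercator, apparent areas scale as sec²φ, so the ratio is cos²φ₂ / cos²φ₁.
cos²φ₂ / cos²φ₁ = 13.58  ⇒  cos φ₁ = cos 31.7° / √13.58 = 0.8508/3.685 = 0.2309.
φ₁ = arccos(0.2309) ≈ 76.7°.

76.7°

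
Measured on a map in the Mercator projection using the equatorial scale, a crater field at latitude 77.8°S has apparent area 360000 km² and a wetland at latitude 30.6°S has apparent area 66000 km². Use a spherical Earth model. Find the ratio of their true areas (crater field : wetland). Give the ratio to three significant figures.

Since Mercator area scale is 1/cos²φ, the true area equals the apparent area multiplied by cos²φ.
True area of crater field: 360000 × cos²(77.8°) = 360000 × 0.04466 = 16080 km².
True area of wetland: 66000 × cos²(30.6°) = 66000 × 0.7409 = 48900 km².
Ratio = 16080 / 48900 ≈ 0.329.

0.329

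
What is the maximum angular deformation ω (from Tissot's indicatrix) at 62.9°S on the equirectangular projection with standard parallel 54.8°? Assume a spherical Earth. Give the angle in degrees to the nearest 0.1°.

13.5°

The equidistant cylindrical projection with φ₀ = 54.8° has h = 1 (meridians true) and k = cos φ₀ / cos φ along parallels.
At 62.9°: h = 1.000, k = 1.265; principal scales a = 1.265, b = 1.000.
sin(ω/2) = (a − b)/(a + b) = 0.2654/2.265 = 0.1171, so ω = 2 arcsin(0.1171) ≈ 13.5°.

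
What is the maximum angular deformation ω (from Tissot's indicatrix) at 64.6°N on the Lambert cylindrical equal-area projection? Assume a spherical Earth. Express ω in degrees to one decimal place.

The Lambert cylindrical equal-area projection is the cylindrical equal-area projection with its standard parallel at the equator (φ₀ = 0). For cylindrical equal-area with standard parallel φ₀, h = cos φ / cos φ₀ and k = cos φ₀ / cos φ, so h·k = 1.
At 64.6°: h = 0.4289, k = 2.331; principal scales a = 2.331, b = 0.4289.
sin(ω/2) = (a − b)/(a + b) = 1.902/2.760 = 0.6892, so ω = 2 arcsin(0.6892) ≈ 87.1°.

87.1°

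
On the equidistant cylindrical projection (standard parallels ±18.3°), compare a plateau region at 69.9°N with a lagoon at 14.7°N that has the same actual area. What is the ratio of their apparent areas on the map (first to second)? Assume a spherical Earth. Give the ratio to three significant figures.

2.81

In the equirectangular projection with standard parallel φ₀ = 18.3° (x = Rλ cos φ₀, y = Rφ), meridians are true-scale (h = 1) and the parallel scale is k = cos φ₀ / cos φ.
Areal scale at 69.9°: h·k = 1.000 × 2.763 = 2.763.
Areal scale at 14.7°: h·k = 1.000 × 0.9816 = 0.9816.
Ratio = 2.763/0.9816 ≈ 2.81.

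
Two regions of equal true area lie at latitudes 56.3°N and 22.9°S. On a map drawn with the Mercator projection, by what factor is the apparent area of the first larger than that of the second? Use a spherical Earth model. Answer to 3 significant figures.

2.76

Mercator is conformal with k = sec φ, so areal scale = k² = sec²φ.
At 56.3°: sec²(56.3°) = 1/0.5548² = 3.248.
At 22.9°: sec²(22.9°) = 1/0.9212² = 1.178.
Ratio = 3.248/1.178 = cos²(22.9°)/cos²(56.3°) ≈ 2.76.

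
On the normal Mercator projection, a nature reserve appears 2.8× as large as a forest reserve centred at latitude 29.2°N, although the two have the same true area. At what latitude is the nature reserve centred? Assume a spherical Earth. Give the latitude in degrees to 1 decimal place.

Mercator areal scale is sec²φ, so apparent-area ratio = sec²φ₁ / sec²φ₂ = cos²φ₂ / cos²φ₁.
cos²φ₂ / cos²φ₁ = 2.8  ⇒  cos φ₁ = cos 29.2° / √2.8 = 0.8729/1.673 = 0.5217.
φ₁ = arccos(0.5217) ≈ 58.6°.

58.6°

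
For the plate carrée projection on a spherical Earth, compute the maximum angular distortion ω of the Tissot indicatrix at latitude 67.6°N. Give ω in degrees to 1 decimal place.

In the plate carrée (x = Rλ, y = Rφ), meridians are true-scale (h = 1) and parallels are stretched by k = sec φ.
At 67.6°: h = 1.000, k = 2.624; principal scales a = 2.624, b = 1.000.
sin(ω/2) = (a − b)/(a + b) = 1.624/3.624 = 0.4482, so ω = 2 arcsin(0.4482) ≈ 53.3°.

53.3°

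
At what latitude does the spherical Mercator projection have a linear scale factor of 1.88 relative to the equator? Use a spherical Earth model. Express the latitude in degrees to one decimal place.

Mercator scale is k = sec φ = 1/cos φ.
1/cos φ = 1.88  ⇒  cos φ = 0.5319  ⇒  φ = arccos(0.5319) ≈ 57.9°.

57.9°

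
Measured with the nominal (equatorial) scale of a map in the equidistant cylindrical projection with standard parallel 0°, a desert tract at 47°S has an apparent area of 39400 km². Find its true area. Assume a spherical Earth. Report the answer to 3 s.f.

Plate carrée maps x = Rλ, y = Rφ. The meridian scale is h = 1 and the parallel scale is k = 1/cos φ = sec φ.
Areal scale = h·k = 1 × sec φ; at 47°, h = 1.000, k = 1.466, so h·k = 1.466.
True area = apparent / (areal scale) = 39400 / 1.466 ≈ 26900 km².

26900 km²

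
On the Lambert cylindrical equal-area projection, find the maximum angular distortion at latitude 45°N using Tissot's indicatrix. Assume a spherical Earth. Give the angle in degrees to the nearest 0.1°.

The Lambert cylindrical equal-area projection is the cylindrical equal-area projection with its standard parallel at the equator (φ₀ = 0). A cylindrical equal-area projection with standard parallel φ₀ has meridian scale h = cos φ / cos φ₀ and parallel scale k = cos φ₀ / cos φ (so areas are preserved, h·k = 1).
At 45°: h = 0.7071, k = 1.414; principal scales a = 1.414, b = 0.7071.
sin(ω/2) = (a − b)/(a + b) = 0.7071/2.121 = 0.3333, so ω = 2 arcsin(0.3333) ≈ 38.9°.

38.9°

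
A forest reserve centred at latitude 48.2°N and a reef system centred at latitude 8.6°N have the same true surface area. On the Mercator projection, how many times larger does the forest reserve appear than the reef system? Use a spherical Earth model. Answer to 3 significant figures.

2.20

On Mercator, area is exaggerated by sec²φ = 1/cos²φ.
At 48.2°: sec²(48.2°) = 1/0.6665² = 2.251.
At 8.6°: sec²(8.6°) = 1/0.9888² = 1.023.
Ratio = 2.251/1.023 = cos²(8.6°)/cos²(48.2°) ≈ 2.20.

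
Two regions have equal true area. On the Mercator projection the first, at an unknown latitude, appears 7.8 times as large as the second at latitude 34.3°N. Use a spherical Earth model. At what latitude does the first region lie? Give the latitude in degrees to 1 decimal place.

72.8°

Mercator areal scale is sec²φ, so apparent-area ratio = sec²φ₁ / sec²φ₂ = cos²φ₂ / cos²φ₁.
cos²φ₂ / cos²φ₁ = 7.8  ⇒  cos φ₁ = cos 34.3° / √7.8 = 0.8261/2.793 = 0.2958.
φ₁ = arccos(0.2958) ≈ 72.8°.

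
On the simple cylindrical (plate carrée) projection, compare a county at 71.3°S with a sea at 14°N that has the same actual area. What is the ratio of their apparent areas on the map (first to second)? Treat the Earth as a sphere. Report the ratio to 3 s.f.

3.03

For the equirectangular projection with φ₀ = 0 (plate carrée), h = 1 along meridians and k = sec φ along parallels.
Areal scale at 71.3°: h·k = 1.000 × 3.119 = 3.119.
Areal scale at 14°: h·k = 1.000 × 1.031 = 1.031.
Ratio = 3.119/1.031 ≈ 3.03.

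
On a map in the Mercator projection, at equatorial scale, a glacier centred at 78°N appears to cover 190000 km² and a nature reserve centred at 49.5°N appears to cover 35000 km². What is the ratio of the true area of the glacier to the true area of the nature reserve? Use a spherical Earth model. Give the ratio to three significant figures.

0.556

Mercator's areal exaggeration is sec²φ; hence true area = (apparent area) · cos²φ.
True area of glacier: 190000 × cos²(78°) = 190000 × 0.04323 = 8213 km².
True area of nature reserve: 35000 × cos²(49.5°) = 35000 × 0.4218 = 14760 km².
Ratio = 8213 / 14760 ≈ 0.556.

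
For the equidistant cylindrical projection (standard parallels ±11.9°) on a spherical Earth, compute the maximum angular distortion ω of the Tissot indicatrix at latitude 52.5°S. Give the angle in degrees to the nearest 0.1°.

With standard parallel φ₀ = 11.9°, the equirectangular projection gives x = Rλ cos φ₀, y = Rφ, so h = 1 and k = cos 11.9° / cos φ.
At 52.5°: h = 1.000, k = 1.607; principal scales a = 1.607, b = 1.000.
sin(ω/2) = (a − b)/(a + b) = 0.6074/2.607 = 0.2329, so ω = 2 arcsin(0.2329) ≈ 26.9°.

26.9°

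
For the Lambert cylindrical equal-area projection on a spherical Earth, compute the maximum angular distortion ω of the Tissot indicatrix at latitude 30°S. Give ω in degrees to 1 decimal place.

The Lambert cylindrical equal-area projection is the cylindrical equal-area projection with its standard parallel at the equator (φ₀ = 0). Cylindrical equal-area (φ₀ = 0°): h = cos φ / cos 0° along meridians, k = cos 0° / cos φ along parallels; h·k = 1.
At 30°: h = 0.8660, k = 1.155; principal scales a = 1.155, b = 0.8660.
sin(ω/2) = (a − b)/(a + b) = 0.2887/2.021 = 0.1429, so ω = 2 arcsin(0.1429) ≈ 16.4°.

16.4°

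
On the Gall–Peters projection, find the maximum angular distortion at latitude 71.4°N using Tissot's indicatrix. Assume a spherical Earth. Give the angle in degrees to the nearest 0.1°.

82.9°

The Gall–Peters projection is cylindrical equal-area with φ₀ = 45°. Cylindrical equal-area (φ₀ = 45°): h = cos φ / cos 45° along meridians, k = cos 45° / cos φ along parallels; h·k = 1.
At 71.4°: h = 0.4511, k = 2.217; principal scales a = 2.217, b = 0.4511.
sin(ω/2) = (a − b)/(a + b) = 1.766/2.668 = 0.6619, so ω = 2 arcsin(0.6619) ≈ 82.9°.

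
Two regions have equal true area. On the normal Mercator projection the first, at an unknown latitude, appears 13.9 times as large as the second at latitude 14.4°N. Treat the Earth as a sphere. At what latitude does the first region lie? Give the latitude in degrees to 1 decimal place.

74.9°

On Mercator, (apparent₁)/(apparent₂) = sec²φ₁ / sec²φ₂ when true areas are equal.
cos²φ₂ / cos²φ₁ = 13.9  ⇒  cos φ₁ = cos 14.4° / √13.9 = 0.9686/3.728 = 0.2598.
φ₁ = arccos(0.2598) ≈ 74.9°.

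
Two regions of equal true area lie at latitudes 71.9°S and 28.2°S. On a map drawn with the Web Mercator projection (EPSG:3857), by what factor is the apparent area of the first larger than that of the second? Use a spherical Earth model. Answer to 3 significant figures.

8.05

On Mercator, area is exaggerated by sec²φ = 1/cos²φ.
At 71.9°: sec²(71.9°) = 1/0.3107² = 10.36.
At 28.2°: sec²(28.2°) = 1/0.8813² = 1.288.
Ratio = 10.36/1.288 = cos²(28.2°)/cos²(71.9°) ≈ 8.05.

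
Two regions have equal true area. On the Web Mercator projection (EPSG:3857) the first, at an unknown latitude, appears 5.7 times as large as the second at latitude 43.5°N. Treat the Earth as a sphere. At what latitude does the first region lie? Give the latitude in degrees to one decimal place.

On Mercator, (apparent₁)/(apparent₂) = sec²φ₁ / sec²φ₂ when true areas are equal.
cos²φ₂ / cos²φ₁ = 5.7  ⇒  cos φ₁ = cos 43.5° / √5.7 = 0.7254/2.387 = 0.3038.
φ₁ = arccos(0.3038) ≈ 72.3°.

72.3°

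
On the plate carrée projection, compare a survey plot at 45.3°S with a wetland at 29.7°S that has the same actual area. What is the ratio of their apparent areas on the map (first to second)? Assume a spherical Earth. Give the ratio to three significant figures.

For the equirectangular projection with φ₀ = 0 (plate carrée), h = 1 along meridians and k = sec φ along parallels.
Areal scale at 45.3°: h·k = 1.000 × 1.422 = 1.422.
Areal scale at 29.7°: h·k = 1.000 × 1.151 = 1.151.
Ratio = 1.422/1.151 ≈ 1.23.

1.23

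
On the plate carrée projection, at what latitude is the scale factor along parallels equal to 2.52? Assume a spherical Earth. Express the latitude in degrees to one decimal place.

Plate carrée: h = 1, k = sec φ along parallels.
sec φ = 2.52  ⇒  cos φ = 0.3968  ⇒  φ ≈ 66.6°.

66.6°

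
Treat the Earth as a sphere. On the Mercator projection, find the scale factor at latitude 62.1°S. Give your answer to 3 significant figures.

2.14

The Mercator projection is conformal; its linear scale factor is the same in every direction and equals sec φ = 1/cos φ.
k = 1/cos 62.1° = 1/0.4679 = 2.137.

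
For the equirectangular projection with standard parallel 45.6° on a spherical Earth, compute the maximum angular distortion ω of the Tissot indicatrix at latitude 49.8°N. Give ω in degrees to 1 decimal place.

In the equirectangular projection with standard parallel φ₀ = 45.6° (x = Rλ cos φ₀, y = Rφ), meridians are true-scale (h = 1) and the parallel scale is k = cos φ₀ / cos φ.
At 49.8°: h = 1.000, k = 1.084; principal scales a = 1.084, b = 1.000.
sin(ω/2) = (a − b)/(a + b) = 0.08398/2.084 = 0.04030, so ω = 2 arcsin(0.04030) ≈ 4.6°.

4.6°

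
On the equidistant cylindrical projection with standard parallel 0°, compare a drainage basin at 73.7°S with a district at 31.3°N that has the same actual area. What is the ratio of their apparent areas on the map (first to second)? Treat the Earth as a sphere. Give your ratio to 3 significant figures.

3.04

In the plate carrée (x = Rλ, y = Rφ), meridians are true-scale (h = 1) and parallels are stretched by k = sec φ.
Areal scale at 73.7°: h·k = 1.000 × 3.563 = 3.563.
Areal scale at 31.3°: h·k = 1.000 × 1.170 = 1.170.
Ratio = 3.563/1.170 ≈ 3.04.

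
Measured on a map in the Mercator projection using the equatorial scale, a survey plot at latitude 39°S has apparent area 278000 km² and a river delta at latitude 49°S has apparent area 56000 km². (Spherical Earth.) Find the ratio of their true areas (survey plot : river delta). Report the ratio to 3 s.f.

6.97

Since Mercator area scale is 1/cos²φ, the true area equals the apparent area multiplied by cos²φ.
True area of survey plot: 278000 × cos²(39°) = 278000 × 0.6040 = 167900 km².
True area of river delta: 56000 × cos²(49°) = 56000 × 0.4304 = 24100 km².
Ratio = 167900 / 24100 ≈ 6.97.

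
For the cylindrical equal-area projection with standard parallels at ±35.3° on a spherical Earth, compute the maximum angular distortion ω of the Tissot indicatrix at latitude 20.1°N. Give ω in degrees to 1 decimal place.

A cylindrical equal-area projection with standard parallel φ₀ has meridian scale h = cos φ / cos φ₀ and parallel scale k = cos φ₀ / cos φ (so areas are preserved, h·k = 1).
At 20.1°: h = 1.151, k = 0.8691; principal scales a = 1.151, b = 0.8691.
sin(ω/2) = (a − b)/(a + b) = 0.2816/2.020 = 0.1394, so ω = 2 arcsin(0.1394) ≈ 16.0°.

16.0°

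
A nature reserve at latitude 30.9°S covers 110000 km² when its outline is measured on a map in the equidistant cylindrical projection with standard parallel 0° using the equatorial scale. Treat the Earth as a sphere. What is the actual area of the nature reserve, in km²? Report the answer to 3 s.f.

In the plate carrée (x = Rλ, y = Rφ), meridians are true-scale (h = 1) and parallels are stretched by k = sec φ.
Areal scale = h·k = 1 × sec φ; at 30.9°, h = 1.000, k = 1.165, so h·k = 1.165.
True area = apparent / (areal scale) = 110000 / 1.165 ≈ 94400 km².

94400 km²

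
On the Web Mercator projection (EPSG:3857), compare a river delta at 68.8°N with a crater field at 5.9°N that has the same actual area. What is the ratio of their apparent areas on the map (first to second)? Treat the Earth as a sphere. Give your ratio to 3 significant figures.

On Mercator, area is exaggerated by sec²φ = 1/cos²φ.
At 68.8°: sec²(68.8°) = 1/0.3616² = 7.647.
At 5.9°: sec²(5.9°) = 1/0.9947² = 1.011.
Ratio = 7.647/1.011 = cos²(5.9°)/cos²(68.8°) ≈ 7.57.

7.57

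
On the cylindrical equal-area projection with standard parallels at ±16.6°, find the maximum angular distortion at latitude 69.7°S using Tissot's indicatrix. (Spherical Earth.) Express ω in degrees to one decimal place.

100.4°

A cylindrical equal-area projection with standard parallel φ₀ has meridian scale h = cos φ / cos φ₀ and parallel scale k = cos φ₀ / cos φ (so areas are preserved, h·k = 1).
At 69.7°: h = 0.3620, k = 2.762; principal scales a = 2.762, b = 0.3620.
sin(ω/2) = (a − b)/(a + b) = 2.400/3.124 = 0.7683, so ω = 2 arcsin(0.7683) ≈ 100.4°.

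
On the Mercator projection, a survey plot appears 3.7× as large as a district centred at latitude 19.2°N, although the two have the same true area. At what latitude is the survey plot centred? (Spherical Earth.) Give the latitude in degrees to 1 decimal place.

Mercator areal scale is sec²φ, so apparent-area ratio = sec²φ₁ / sec²φ₂ = cos²φ₂ / cos²φ₁.
cos²φ₂ / cos²φ₁ = 3.7  ⇒  cos φ₁ = cos 19.2° / √3.7 = 0.9444/1.924 = 0.4910.
φ₁ = arccos(0.4910) ≈ 60.6°.

60.6°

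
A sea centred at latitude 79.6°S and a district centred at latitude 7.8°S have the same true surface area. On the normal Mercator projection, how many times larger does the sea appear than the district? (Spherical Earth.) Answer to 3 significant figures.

30.1

Mercator is conformal with k = sec φ, so areal scale = k² = sec²φ.
At 79.6°: sec²(79.6°) = 1/0.1805² = 30.69.
At 7.8°: sec²(7.8°) = 1/0.9907² = 1.019.
Ratio = 30.69/1.019 = cos²(7.8°)/cos²(79.6°) ≈ 30.1.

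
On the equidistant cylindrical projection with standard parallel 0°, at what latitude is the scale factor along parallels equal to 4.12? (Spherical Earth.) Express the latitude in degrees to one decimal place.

Plate carrée: h = 1, k = sec φ along parallels.
sec φ = 4.12  ⇒  cos φ = 0.2427  ⇒  φ ≈ 76.0°.

76.0°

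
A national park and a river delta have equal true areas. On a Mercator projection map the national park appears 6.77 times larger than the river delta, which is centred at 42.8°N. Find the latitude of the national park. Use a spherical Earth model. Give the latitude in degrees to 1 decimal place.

For equal true areas on Mercator, apparent areas scale as sec²φ, so the ratio is cos²φ₂ / cos²φ₁.
cos²φ₂ / cos²φ₁ = 6.77  ⇒  cos φ₁ = cos 42.8° / √6.77 = 0.7337/2.602 = 0.2820.
φ₁ = arccos(0.2820) ≈ 73.6°.

73.6°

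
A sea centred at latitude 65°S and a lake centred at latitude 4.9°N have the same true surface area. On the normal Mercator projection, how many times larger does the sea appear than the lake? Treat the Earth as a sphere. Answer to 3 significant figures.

5.56

On Mercator, area is exaggerated by sec²φ = 1/cos²φ.
At 65°: sec²(65°) = 1/0.4226² = 5.599.
At 4.9°: sec²(4.9°) = 1/0.9963² = 1.007.
Ratio = 5.599/1.007 = cos²(4.9°)/cos²(65°) ≈ 5.56.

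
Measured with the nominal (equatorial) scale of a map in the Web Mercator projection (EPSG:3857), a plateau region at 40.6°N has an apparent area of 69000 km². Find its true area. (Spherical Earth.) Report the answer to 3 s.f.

39800 km²

Mercator is conformal, so the point scale is isotropic: h = k = sec φ = 1/cos φ.
Areal scale = k² = sec²φ = 1/cos²(40.6°) = 1/0.7593² = 1.735.
True area = apparent / (areal scale) = 69000 / 1.735 ≈ 39800 km².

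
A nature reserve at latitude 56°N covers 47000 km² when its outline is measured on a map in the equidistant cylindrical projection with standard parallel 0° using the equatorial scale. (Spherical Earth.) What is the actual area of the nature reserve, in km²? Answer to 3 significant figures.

26300 km²

For the equirectangular projection with φ₀ = 0 (plate carrée), h = 1 along meridians and k = sec φ along parallels.
Areal scale = h·k = 1 × sec φ; at 56°, h = 1.000, k = 1.788, so h·k = 1.788.
True area = apparent / (areal scale) = 47000 / 1.788 ≈ 26300 km².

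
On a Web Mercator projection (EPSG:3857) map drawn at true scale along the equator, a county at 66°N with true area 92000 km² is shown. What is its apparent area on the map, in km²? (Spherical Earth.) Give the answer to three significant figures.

The Mercator projection is conformal; its linear scale factor is the same in every direction and equals sec φ = 1/cos φ.
Areal scale = k² = sec²φ = 1/cos²(66°) = 1/0.4067² = 6.045.
Apparent area = 92000 × 6.045 ≈ 556000 km².

556000 km²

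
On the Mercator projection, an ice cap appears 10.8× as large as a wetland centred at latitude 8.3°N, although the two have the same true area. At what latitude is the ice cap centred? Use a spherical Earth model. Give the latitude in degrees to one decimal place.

72.5°

Mercator areal scale is sec²φ, so apparent-area ratio = sec²φ₁ / sec²φ₂ = cos²φ₂ / cos²φ₁.
cos²φ₂ / cos²φ₁ = 10.8  ⇒  cos φ₁ = cos 8.3° / √10.8 = 0.9895/3.286 = 0.3011.
φ₁ = arccos(0.3011) ≈ 72.5°.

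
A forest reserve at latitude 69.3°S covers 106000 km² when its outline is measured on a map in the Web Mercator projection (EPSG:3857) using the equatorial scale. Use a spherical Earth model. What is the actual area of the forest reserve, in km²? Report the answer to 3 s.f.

13200 km²

For Mercator, h = k = sec φ (a conformal cylindrical projection has a single point scale, 1/cos φ).
Areal scale = k² = sec²φ = 1/cos²(69.3°) = 1/0.3535² = 8.004.
True area = apparent / (areal scale) = 106000 / 8.004 ≈ 13200 km².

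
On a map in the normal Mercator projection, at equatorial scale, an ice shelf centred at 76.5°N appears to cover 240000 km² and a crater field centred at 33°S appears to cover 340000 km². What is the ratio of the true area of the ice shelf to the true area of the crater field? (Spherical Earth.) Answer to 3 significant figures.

0.0547

Mercator's areal exaggeration is sec²φ; hence true area = (apparent area) · cos²φ.
True area of ice shelf: 240000 × cos²(76.5°) = 240000 × 0.05450 = 13080 km².
True area of crater field: 340000 × cos²(33°) = 340000 × 0.7034 = 239100 km².
Ratio = 13080 / 239100 ≈ 0.0547.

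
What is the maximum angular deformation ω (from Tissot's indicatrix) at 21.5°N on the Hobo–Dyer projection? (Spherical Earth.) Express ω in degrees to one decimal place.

18.2°

The Hobo–Dyer projection is cylindrical equal-area with φ₀ = 37.5°. Cylindrical equal-area (φ₀ = 37.5°): h = cos φ / cos 37.5° along meridians, k = cos 37.5° / cos φ along parallels; h·k = 1.
At 21.5°: h = 1.173, k = 0.8527; principal scales a = 1.173, b = 0.8527.
sin(ω/2) = (a − b)/(a + b) = 0.3201/2.025 = 0.1580, so ω = 2 arcsin(0.1580) ≈ 18.2°.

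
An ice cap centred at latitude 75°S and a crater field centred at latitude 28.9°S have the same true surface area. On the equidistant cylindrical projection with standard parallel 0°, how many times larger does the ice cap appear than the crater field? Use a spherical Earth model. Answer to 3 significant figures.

3.38

For the equirectangular projection with φ₀ = 0 (plate carrée), h = 1 along meridians and k = sec φ along parallels.
Areal scale at 75°: h·k = 1.000 × 3.864 = 3.864.
Areal scale at 28.9°: h·k = 1.000 × 1.142 = 1.142.
Ratio = 3.864/1.142 ≈ 3.38.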